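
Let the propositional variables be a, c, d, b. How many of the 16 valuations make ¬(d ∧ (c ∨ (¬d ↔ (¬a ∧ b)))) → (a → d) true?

Initial set: {(¬(d ∧ (c ∨ (¬d ↔ (¬a ∧ b)))) → (a → d))}.
(¬(d ∧ (c ∨ (¬d ↔ (¬a ∧ b)))) → (a → d)): β-rule — branch into ¬¬(d ∧ (c ∨ (¬d ↔ (¬a ∧ b))))  //  (a → d).
  branch 1 (add ¬¬(d ∧ (c ∨ (¬d ↔ (¬a ∧ b))))):
    ¬¬(d ∧ (c ∨ (¬d ↔ (¬a ∧ b)))): α-rule — add d, (c ∨ (¬d ↔ (¬a ∧ b))).
    (c ∨ (¬d ↔ (¬a ∧ b))): β-rule — branch into c  //  (¬d ↔ (¬a ∧ b)).
      branch 1.1 (add c):
        ○ open, literals {c=true, d=true}.
      branch 1.2 (add (¬d ↔ (¬a ∧ b))):
        (¬d ↔ (¬a ∧ b)): β-rule — branch into ¬d, (¬a ∧ b)  //  ¬¬d, ¬(¬a ∧ b).
          branch 1.2.1 (add ¬d, (¬a ∧ b)):
            × closes — contains both d and ¬d.
          branch 1.2.2 (add ¬¬d, ¬(¬a ∧ b)):
            ¬(¬a ∧ b): β-rule — branch into ¬¬a  //  ¬b.
              branch 1.2.2.1 (add ¬¬a):
                ○ open, literals {a=true, d=true}.
              branch 1.2.2.2 (add ¬b):
                ○ open, literals {b=false, d=true}.
  branch 2 (add (a → d)):
    (a → d): β-rule — branch into ¬a  //  d.
      branch 2.1 (add ¬a):
        ○ open, literals {a=false}.
      branch 2.2 (add d):
        ○ open, literals {d=true}.
1 branch closed, 5 open.
Each open branch fixes some atoms; the unmentioned ones are free. Counting distinct full assignments: branch {c=true, d=true} (a, b) contributes 4 new; branch {a=true, d=true} (c, b) contributes 2 new; branch {b=false, d=true} (a, c) contributes 1 new; branch {a=false} (c, d, b) contributes 5 new; branch {d=true} (a, c, b) contributes 0 new. Total: 12.

12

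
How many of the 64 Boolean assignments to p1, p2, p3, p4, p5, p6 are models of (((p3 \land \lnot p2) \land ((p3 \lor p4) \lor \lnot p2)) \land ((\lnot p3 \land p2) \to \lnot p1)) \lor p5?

Initial set: {((((p3 \land \lnot p2) \land ((p3 \lor p4) \lor \lnot p2)) \land ((\lnot p3 \land p2) \to \lnot p1)) \lor p5)}.
((((p3 \land \lnot p2) \land ((p3 \lor p4) \lor \lnot p2)) \land ((\lnot p3 \land p2) \to \lnot p1)) \lor p5): β-rule — branch into (((p3 \land \lnot p2) \land ((p3 \lor p4) \lor \lnot p2)) \land ((\lnot p3 \land p2) \to \lnot p1))  //  p5.
  branch 1 (add (((p3 \land \lnot p2) \land ((p3 \lor p4) \lor \lnot p2)) \land ((\lnot p3 \land p2) \to \lnot p1))):
    (((p3 \land \lnot p2) \land ((p3 \lor p4) \lor \lnot p2)) \land ((\lnot p3 \land p2) \to \lnot p1)): α-rule — add ((p3 \land \lnot p2) \land ((p3 \lor p4) \lor \lnot p2)), ((\lnot p3 \land p2) \to \lnot p1).
    ((p3 \land \lnot p2) \land ((p3 \lor p4) \lor \lnot p2)): α-rule — add (p3 \land \lnot p2), ((p3 \lor p4) \lor \lnot p2).
    (p3 \land \lnot p2): α-rule — add p3, \lnot p2.
    ((\lnot p3 \land p2) \to \lnot p1): β-rule — branch into \lnot (\lnot p3 \land p2)  //  \lnot p1.
      branch 1.1 (add \lnot (\lnot p3 \land p2)):
        ((p3 \lor p4) \lor \lnot p2): β-rule — branch into (p3 \lor p4)  //  \lnot p2.
          branch 1.1.1 (add (p3 \lor p4)):
            \lnot (\lnot p3 \land p2): β-rule — branch into \lnot \lnot p3  //  \lnot p2.
              branch 1.1.1.1 (add \lnot \lnot p3):
                (p3 \lor p4): β-rule — branch into p3  //  p4.
                  branch 1.1.1.1.1 (add p3):
                    ○ open, literals {p2=false, p3=true}.
                  branch 1.1.1.1.2 (add p4):
                    ○ open, literals {p2=false, p3=true, p4=true}.
              branch 1.1.1.2 (add \lnot p2):
                (p3 \lor p4): β-rule — branch into p3  //  p4.
                  branch 1.1.1.2.1 (add p3):
                    ○ open, literals {p2=false, p3=true}.
                  branch 1.1.1.2.2 (add p4):
                    ○ open, literals {p2=false, p3=true, p4=true}.
          branch 1.1.2 (add \lnot p2):
            \lnot (\lnot p3 \land p2): β-rule — branch into \lnot \lnot p3  //  \lnot p2.
              branch 1.1.2.1 (add \lnot \lnot p3):
                ○ open, literals {p2=false, p3=true}.
              branch 1.1.2.2 (add \lnot p2):
                ○ open, literals {p2=false, p3=true}.
      branch 1.2 (add \lnot p1):
        ((p3 \lor p4) \lor \lnot p2): β-rule — branch into (p3 \lor p4)  //  \lnot p2.
          branch 1.2.1 (add (p3 \lor p4)):
            (p3 \lor p4): β-rule — branch into p3  //  p4.
              branch 1.2.1.1 (add p3):
                ○ open, literals {p1=false, p2=false, p3=true}.
              branch 1.2.1.2 (add p4):
                ○ open, literals {p1=false, p2=false, p3=true, p4=true}.
          branch 1.2.2 (add \lnot p2):
            ○ open, literals {p1=false, p2=false, p3=true}.
  branch 2 (add p5):
    ○ open, literals {p5=true}.
0 branches closed, 10 open.
Each open branch fixes some atoms; the unmentioned ones are free. Counting distinct full assignments: branch {p2=false, p3=true} (p1, p4, p5, p6) contributes 16 new; branch {p2=false, p3=true, p4=true} (p1, p5, p6) contributes 0 new; branch {p2=false, p3=true} (p1, p4, p5, p6) contributes 0 new; branch {p2=false, p3=true, p4=true} (p1, p5, p6) contributes 0 new; branch {p2=false, p3=true} (p1, p4, p5, p6) contributes 0 new; branch {p2=false, p3=true} (p1, p4, p5, p6) contributes 0 new; branch {p1=false, p2=false, p3=true} (p4, p5, p6) contributes 0 new; branch {p1=false, p2=false, p3=true, p4=true} (p5, p6) contributes 0 new; branch {p1=false, p2=false, p3=true} (p4, p5, p6) contributes 0 new; branch {p5=true} (p1, p2, p3, p4, p6) contributes 24 new. Total: 40.

40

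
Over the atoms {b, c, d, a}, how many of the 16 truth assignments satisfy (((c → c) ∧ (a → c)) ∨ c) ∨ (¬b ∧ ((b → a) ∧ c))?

Initial set: {((((c → c) ∧ (a → c)) ∨ c) ∨ (¬b ∧ ((b → a) ∧ c)))}.
((((c → c) ∧ (a → c)) ∨ c) ∨ (¬b ∧ ((b → a) ∧ c))): β-rule — branch into (((c → c) ∧ (a → c)) ∨ c)  //  (¬b ∧ ((b → a) ∧ c)).
  branch 1 (add (((c → c) ∧ (a → c)) ∨ c)):
    (((c → c) ∧ (a → c)) ∨ c): β-rule — branch into ((c → c) ∧ (a → c))  //  c.
      branch 1.1 (add ((c → c) ∧ (a → c))):
        ((c → c) ∧ (a → c)): α-rule — add (c → c), (a → c).
        (c → c): β-rule — branch into ¬c  //  c.
          branch 1.1.1 (add ¬c):
            (a → c): β-rule — branch into ¬a  //  c.
              branch 1.1.1.1 (add ¬a):
                ○ open, literals {a=0, c=0}.
              branch 1.1.1.2 (add c):
                × closes — contains both c and ¬c.
          branch 1.1.2 (add c):
            (a → c): β-rule — branch into ¬a  //  c.
              branch 1.1.2.1 (add ¬a):
                ○ open, literals {a=0, c=1}.
              branch 1.1.2.2 (add c):
                ○ open, literals {c=1}.
      branch 1.2 (add c):
        ○ open, literals {c=1}.
  branch 2 (add (¬b ∧ ((b → a) ∧ c))):
    (¬b ∧ ((b → a) ∧ c)): α-rule — add ¬b, ((b → a) ∧ c).
    ((b → a) ∧ c): α-rule — add (b → a), c.
    (b → a): β-rule — branch into ¬b  //  a.
      branch 2.1 (add ¬b):
        ○ open, literals {b=0, c=1}.
      branch 2.2 (add a):
        ○ open, literals {a=1, b=0, c=1}.
1 branch closed, 6 open.
Each open branch fixes some atoms; the unmentioned ones are free. Counting distinct full assignments: branch {a=0, c=0} (b, d) contributes 4 new; branch {a=0, c=1} (b, d) contributes 4 new; branch {c=1} (b, d, a) contributes 4 new; branch {c=1} (b, d, a) contributes 0 new; branch {b=0, c=1} (d, a) contributes 0 new; branch {a=1, b=0, c=1} (d) contributes 0 new. Total: 12.

12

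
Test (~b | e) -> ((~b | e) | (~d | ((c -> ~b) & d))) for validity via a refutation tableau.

Assume the negation and expand:
Initial set: {~((~b | e) -> ((~b | e) | (~d | ((c -> ~b) & d))))}.
~((~b | e) -> ((~b | e) | (~d | ((c -> ~b) & d)))): α-rule — add (~b | e), ~((~b | e) | (~d | ((c -> ~b) & d))).
~((~b | e) | (~d | ((c -> ~b) & d))): α-rule — add ~(~b | e), ~(~d | ((c -> ~b) & d)).
~(~b | e): α-rule — add ~~b, ~e.
~(~d | ((c -> ~b) & d)): α-rule — add ~~d, ~((c -> ~b) & d).
(~b | e): β-rule — branch into ~b  //  e.
  branch 1 (add ~b):
    × closes — contains both b and ~b.
  branch 2 (add e):
    × closes — contains both e and ~e.
All 2 branches close.
Every branch closed, so the negation is unsatisfiable and the formula is valid.

Valid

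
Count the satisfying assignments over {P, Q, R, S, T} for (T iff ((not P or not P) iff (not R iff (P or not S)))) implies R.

24

Initial set: {((T iff ((not P or not P) iff (not R iff (P or not S)))) implies R)}.
((T iff ((not P or not P) iff (not R iff (P or not S)))) implies R): β-rule — branch into not (T iff ((not P or not P) iff (not R iff (P or not S))))  //  R.
  branch 1 (add not (T iff ((not P or not P) iff (not R iff (P or not S))))):
    not (T iff ((not P or not P) iff (not R iff (P or not S)))): β-rule — branch into T, not ((not P or not P) iff (not R iff (P or not S)))  //  not T, ((not P or not P) iff (not R iff (P or not S))).
      branch 1.1 (add T, not ((not P or not P) iff (not R iff (P or not S)))):
        not ((not P or not P) iff (not R iff (P or not S))): β-rule — branch into (not P or not P), not (not R iff (P or not S))  //  not (not P or not P), (not R iff (P or not S)).
          branch 1.1.1 (add (not P or not P), not (not R iff (P or not S))):
            (not P or not P): β-rule — branch into not P  //  not P.
              branch 1.1.1.1 (add not P):
                not (not R iff (P or not S)): β-rule — branch into not R, not (P or not S)  //  not not R, (P or not S).
                  branch 1.1.1.1.1 (add not R, not (P or not S)):
                    not (P or not S): α-rule — add not P, not not S.
                    ○ open, literals {P=false, R=false, S=true, T=true}.
                  branch 1.1.1.1.2 (add not not R, (P or not S)):
                    (P or not S): β-rule — branch into P  //  not S.
                      branch 1.1.1.1.2.1 (add P):
                        × closes — contains both P and not P.
                      branch 1.1.1.1.2.2 (add not S):
                        ○ open, literals {P=false, R=true, S=false, T=true}.
              branch 1.1.1.2 (add not P):
                not (not R iff (P or not S)): β-rule — branch into not R, not (P or not S)  //  not not R, (P or not S).
                  branch 1.1.1.2.1 (add not R, not (P or not S)):
                    not (P or not S): α-rule — add not P, not not S.
                    ○ open, literals {P=false, R=false, S=true, T=true}.
                  branch 1.1.1.2.2 (add not not R, (P or not S)):
                    (P or not S): β-rule — branch into P  //  not S.
                      branch 1.1.1.2.2.1 (add P):
                        × closes — contains both P and not P.
                      branch 1.1.1.2.2.2 (add not S):
                        ○ open, literals {P=false, R=true, S=false, T=true}.
          branch 1.1.2 (add not (not P or not P), (not R iff (P or not S))):
            not (not P or not P): α-rule — add not not P, not not P.
            (not R iff (P or not S)): β-rule — branch into not R, (P or not S)  //  not not R, not (P or not S).
              branch 1.1.2.1 (add not R, (P or not S)):
                (P or not S): β-rule — branch into P  //  not S.
                  branch 1.1.2.1.1 (add P):
                    ○ open, literals {P=true, R=false, T=true}.
                  branch 1.1.2.1.2 (add not S):
                    ○ open, literals {P=true, R=false, S=false, T=true}.
              branch 1.1.2.2 (add not not R, not (P or not S)):
                not (P or not S): α-rule — add not P, not not S.
                × closes — contains both P and not P.
      branch 1.2 (add not T, ((not P or not P) iff (not R iff (P or not S)))):
        ((not P or not P) iff (not R iff (P or not S))): β-rule — branch into (not P or not P), (not R iff (P or not S))  //  not (not P or not P), not (not R iff (P or not S)).
          branch 1.2.1 (add (not P or not P), (not R iff (P or not S))):
            (not P or not P): β-rule — branch into not P  //  not P.
              branch 1.2.1.1 (add not P):
                (not R iff (P or not S)): β-rule — branch into not R, (P or not S)  //  not not R, not (P or not S).
                  branch 1.2.1.1.1 (add not R, (P or not S)):
                    (P or not S): β-rule — branch into P  //  not S.
                      branch 1.2.1.1.1.1 (add P):
                        × closes — contains both P and not P.
                      branch 1.2.1.1.1.2 (add not S):
                        ○ open, literals {P=false, R=false, S=false, T=false}.
                  branch 1.2.1.1.2 (add not not R, not (P or not S)):
                    not (P or not S): α-rule — add not P, not not S.
                    ○ open, literals {P=false, R=true, S=true, T=false}.
              branch 1.2.1.2 (add not P):
                (not R iff (P or not S)): β-rule — branch into not R, (P or not S)  //  not not R, not (P or not S).
                  branch 1.2.1.2.1 (add not R, (P or not S)):
                    (P or not S): β-rule — branch into P  //  not S.
                      branch 1.2.1.2.1.1 (add P):
                        × closes — contains both P and not P.
                      branch 1.2.1.2.1.2 (add not S):
                        ○ open, literals {P=false, R=false, S=false, T=false}.
                  branch 1.2.1.2.2 (add not not R, not (P or not S)):
                    not (P or not S): α-rule — add not P, not not S.
                    ○ open, literals {P=false, R=true, S=true, T=false}.
          branch 1.2.2 (add not (not P or not P), not (not R iff (P or not S))):
            not (not P or not P): α-rule — add not not P, not not P.
            not (not R iff (P or not S)): β-rule — branch into not R, not (P or not S)  //  not not R, (P or not S).
              branch 1.2.2.1 (add not R, not (P or not S)):
                not (P or not S): α-rule — add not P, not not S.
                × closes — contains both P and not P.
              branch 1.2.2.2 (add not not R, (P or not S)):
                (P or not S): β-rule — branch into P  //  not S.
                  branch 1.2.2.2.1 (add P):
                    ○ open, literals {P=true, R=true, T=false}.
                  branch 1.2.2.2.2 (add not S):
                    ○ open, literals {P=true, R=true, S=false, T=false}.
  branch 2 (add R):
    ○ open, literals {R=true}.
6 branches closed, 13 open.
Each open branch fixes some atoms; the unmentioned ones are free. Counting distinct full assignments: branch {P=false, R=false, S=true, T=true} (Q) contributes 2 new; branch {P=false, R=true, S=false, T=true} (Q) contributes 2 new; branch {P=false, R=false, S=true, T=true} (Q) contributes 0 new; branch {P=false, R=true, S=false, T=true} (Q) contributes 0 new; branch {P=true, R=false, T=true} (Q, S) contributes 4 new; branch {P=true, R=false, S=false, T=true} (Q) contributes 0 new; branch {P=false, R=false, S=false, T=false} (Q) contributes 2 new; branch {P=false, R=true, S=true, T=false} (Q) contributes 2 new; branch {P=false, R=false, S=false, T=false} (Q) contributes 0 new; branch {P=false, R=true, S=true, T=false} (Q) contributes 0 new; branch {P=true, R=true, T=false} (Q, S) contributes 4 new; branch {P=true, R=true, S=false, T=false} (Q) contributes 0 new; branch {R=true} (P, Q, S, T) contributes 8 new. Total: 24.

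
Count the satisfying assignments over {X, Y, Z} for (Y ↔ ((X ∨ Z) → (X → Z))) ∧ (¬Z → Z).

Initial set: {((Y ↔ ((X ∨ Z) → (X → Z))) ∧ (¬Z → Z))}.
((Y ↔ ((X ∨ Z) → (X → Z))) ∧ (¬Z → Z)): α-rule — add (Y ↔ ((X ∨ Z) → (X → Z))), (¬Z → Z).
(Y ↔ ((X ∨ Z) → (X → Z))): β-rule — branch into Y, ((X ∨ Z) → (X → Z))  //  ¬Y, ¬((X ∨ Z) → (X → Z)).
  branch 1 (add Y, ((X ∨ Z) → (X → Z))):
    (¬Z → Z): β-rule — branch into ¬¬Z  //  Z.
      branch 1.1 (add ¬¬Z):
        ((X ∨ Z) → (X → Z)): β-rule — branch into ¬(X ∨ Z)  //  (X → Z).
          branch 1.1.1 (add ¬(X ∨ Z)):
            ¬(X ∨ Z): α-rule — add ¬X, ¬Z.
            × closes — contains both Z and ¬Z.
          branch 1.1.2 (add (X → Z)):
            (X → Z): β-rule — branch into ¬X  //  Z.
              branch 1.1.2.1 (add ¬X):
                ○ open, literals {X=0, Y=1, Z=1}.
              branch 1.1.2.2 (add Z):
                ○ open, literals {Y=1, Z=1}.
      branch 1.2 (add Z):
        ((X ∨ Z) → (X → Z)): β-rule — branch into ¬(X ∨ Z)  //  (X → Z).
          branch 1.2.1 (add ¬(X ∨ Z)):
            ¬(X ∨ Z): α-rule — add ¬X, ¬Z.
            × closes — contains both Z and ¬Z.
          branch 1.2.2 (add (X → Z)):
            (X → Z): β-rule — branch into ¬X  //  Z.
              branch 1.2.2.1 (add ¬X):
                ○ open, literals {X=0, Y=1, Z=1}.
              branch 1.2.2.2 (add Z):
                ○ open, literals {Y=1, Z=1}.
  branch 2 (add ¬Y, ¬((X ∨ Z) → (X → Z))):
    ¬((X ∨ Z) → (X → Z)): α-rule — add (X ∨ Z), ¬(X → Z).
    ¬(X → Z): α-rule — add X, ¬Z.
    (¬Z → Z): β-rule — branch into ¬¬Z  //  Z.
      branch 2.1 (add ¬¬Z):
        × closes — contains both Z and ¬Z.
      branch 2.2 (add Z):
        × closes — contains both Z and ¬Z.
4 branches closed, 4 open.
Each open branch fixes some atoms; the unmentioned ones are free. Counting distinct full assignments: branch {X=0, Y=1, Z=1} (none free) contributes 1 new; branch {Y=1, Z=1} (X) contributes 1 new; branch {X=0, Y=1, Z=1} (none free) contributes 0 new; branch {Y=1, Z=1} (X) contributes 0 new. Total: 2.

2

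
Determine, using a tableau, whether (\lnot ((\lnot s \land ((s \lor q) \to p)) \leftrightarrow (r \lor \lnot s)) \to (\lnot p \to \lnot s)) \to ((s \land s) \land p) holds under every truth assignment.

Assume the negation and expand:
Initial set: {\lnot ((\lnot ((\lnot s \land ((s \lor q) \to p)) \leftrightarrow (r \lor \lnot s)) \to (\lnot p \to \lnot s)) \to ((s \land s) \land p))}.
\lnot ((\lnot ((\lnot s \land ((s \lor q) \to p)) \leftrightarrow (r \lor \lnot s)) \to (\lnot p \to \lnot s)) \to ((s \land s) \land p)): α-rule — add (\lnot ((\lnot s \land ((s \lor q) \to p)) \leftrightarrow (r \lor \lnot s)) \to (\lnot p \to \lnot s)), \lnot ((s \land s) \land p).
(\lnot ((\lnot s \land ((s \lor q) \to p)) \leftrightarrow (r \lor \lnot s)) \to (\lnot p \to \lnot s)): β-rule — branch into \lnot \lnot ((\lnot s \land ((s \lor q) \to p)) \leftrightarrow (r \lor \lnot s))  //  (\lnot p \to \lnot s).
  branch 1 (add \lnot \lnot ((\lnot s \land ((s \lor q) \to p)) \leftrightarrow (r \lor \lnot s))):
    \lnot ((s \land s) \land p): β-rule — branch into \lnot (s \land s)  //  \lnot p.
      branch 1.1 (add \lnot (s \land s)):
        \lnot \lnot ((\lnot s \land ((s \lor q) \to p)) \leftrightarrow (r \lor \lnot s)): β-rule — branch into (\lnot s \land ((s \lor q) \to p)), (r \lor \lnot s)  //  \lnot (\lnot s \land ((s \lor q) \to p)), \lnot (r \lor \lnot s).
          branch 1.1.1 (add (\lnot s \land ((s \lor q) \to p)), (r \lor \lnot s)):
            (\lnot s \land ((s \lor q) \to p)): α-rule — add \lnot s, ((s \lor q) \to p).
            \lnot (s \land s): β-rule — branch into \lnot s  //  \lnot s.
              branch 1.1.1.1 (add \lnot s):
                (r \lor \lnot s): β-rule — branch into r  //  \lnot s.
                  branch 1.1.1.1.1 (add r):
                    ((s \lor q) \to p): β-rule — branch into \lnot (s \lor q)  //  p.
                      branch 1.1.1.1.1.1 (add \lnot (s \lor q)):
                        \lnot (s \lor q): α-rule — add \lnot s, \lnot q.
                        ○ open, literals {q=F, r=T, s=F}.
                      branch 1.1.1.1.1.2 (add p):
                        ○ open, literals {p=T, r=T, s=F}.
                  branch 1.1.1.1.2 (add \lnot s):
                    ((s \lor q) \to p): β-rule — branch into \lnot (s \lor q)  //  p.
                      branch 1.1.1.1.2.1 (add \lnot (s \lor q)):
                        \lnot (s \lor q): α-rule — add \lnot s, \lnot q.
                        ○ open, literals {q=F, s=F}.
                      branch 1.1.1.1.2.2 (add p):
                        ○ open, literals {p=T, s=F}.
              branch 1.1.1.2 (add \lnot s):
                (r \lor \lnot s): β-rule — branch into r  //  \lnot s.
                  branch 1.1.1.2.1 (add r):
                    ((s \lor q) \to p): β-rule — branch into \lnot (s \lor q)  //  p.
                      branch 1.1.1.2.1.1 (add \lnot (s \lor q)):
                        \lnot (s \lor q): α-rule — add \lnot s, \lnot q.
                        ○ open, literals {q=F, r=T, s=F}.
                      branch 1.1.1.2.1.2 (add p):
                        ○ open, literals {p=T, r=T, s=F}.
                  branch 1.1.1.2.2 (add \lnot s):
                    ((s \lor q) \to p): β-rule — branch into \lnot (s \lor q)  //  p.
                      branch 1.1.1.2.2.1 (add \lnot (s \lor q)):
                        \lnot (s \lor q): α-rule — add \lnot s, \lnot q.
                        ○ open, literals {q=F, s=F}.
                      branch 1.1.1.2.2.2 (add p):
                        ○ open, literals {p=T, s=F}.
          branch 1.1.2 (add \lnot (\lnot s \land ((s \lor q) \to p)), \lnot (r \lor \lnot s)):
            \lnot (r \lor \lnot s): α-rule — add \lnot r, \lnot \lnot s.
            \lnot (s \land s): β-rule — branch into \lnot s  //  \lnot s.
              branch 1.1.2.1 (add \lnot s):
                × closes — contains both s and \lnot s.
              branch 1.1.2.2 (add \lnot s):
                × closes — contains both s and \lnot s.
      branch 1.2 (add \lnot p):
        \lnot \lnot ((\lnot s \land ((s \lor q) \to p)) \leftrightarrow (r \lor \lnot s)): β-rule — branch into (\lnot s \land ((s \lor q) \to p)), (r \lor \lnot s)  //  \lnot (\lnot s \land ((s \lor q) \to p)), \lnot (r \lor \lnot s).
          branch 1.2.1 (add (\lnot s \land ((s \lor q) \to p)), (r \lor \lnot s)):
            (\lnot s \land ((s \lor q) \to p)): α-rule — add \lnot s, ((s \lor q) \to p).
            (r \lor \lnot s): β-rule — branch into r  //  \lnot s.
              branch 1.2.1.1 (add r):
                ((s \lor q) \to p): β-rule — branch into \lnot (s \lor q)  //  p.
                  branch 1.2.1.1.1 (add \lnot (s \lor q)):
                    \lnot (s \lor q): α-rule — add \lnot s, \lnot q.
                    ○ open, literals {p=F, q=F, r=T, s=F}.
                  branch 1.2.1.1.2 (add p):
                    × closes — contains both p and \lnot p.
              branch 1.2.1.2 (add \lnot s):
                ((s \lor q) \to p): β-rule — branch into \lnot (s \lor q)  //  p.
                  branch 1.2.1.2.1 (add \lnot (s \lor q)):
                    \lnot (s \lor q): α-rule — add \lnot s, \lnot q.
                    ○ open, literals {p=F, q=F, s=F}.
                  branch 1.2.1.2.2 (add p):
                    × closes — contains both p and \lnot p.
          branch 1.2.2 (add \lnot (\lnot s \land ((s \lor q) \to p)), \lnot (r \lor \lnot s)):
            \lnot (r \lor \lnot s): α-rule — add \lnot r, \lnot \lnot s.
            \lnot (\lnot s \land ((s \lor q) \to p)): β-rule — branch into \lnot \lnot s  //  \lnot ((s \lor q) \to p).
              branch 1.2.2.1 (add \lnot \lnot s):
                ○ open, literals {p=F, r=F, s=T}.
              branch 1.2.2.2 (add \lnot ((s \lor q) \to p)):
                \lnot ((s \lor q) \to p): α-rule — add (s \lor q), \lnot p.
                (s \lor q): β-rule — branch into s  //  q.
                  branch 1.2.2.2.1 (add s):
                    ○ open, literals {p=F, r=F, s=T}.
                  branch 1.2.2.2.2 (add q):
                    ○ open, literals {p=F, q=T, r=F, s=T}.
  branch 2 (add (\lnot p \to \lnot s)):
    \lnot ((s \land s) \land p): β-rule — branch into \lnot (s \land s)  //  \lnot p.
      branch 2.1 (add \lnot (s \land s)):
        (\lnot p \to \lnot s): β-rule — branch into \lnot \lnot p  //  \lnot s.
          branch 2.1.1 (add \lnot \lnot p):
            \lnot (s \land s): β-rule — branch into \lnot s  //  \lnot s.
              branch 2.1.1.1 (add \lnot s):
                ○ open, literals {p=T, s=F}.
              branch 2.1.1.2 (add \lnot s):
                ○ open, literals {p=T, s=F}.
          branch 2.1.2 (add \lnot s):
            \lnot (s \land s): β-rule — branch into \lnot s  //  \lnot s.
              branch 2.1.2.1 (add \lnot s):
                ○ open, literals {s=F}.
              branch 2.1.2.2 (add \lnot s):
                ○ open, literals {s=F}.
      branch 2.2 (add \lnot p):
        (\lnot p \to \lnot s): β-rule — branch into \lnot \lnot p  //  \lnot s.
          branch 2.2.1 (add \lnot \lnot p):
            × closes — contains both p and \lnot p.
          branch 2.2.2 (add \lnot s):
            ○ open, literals {p=F, s=F}.
5 branches closed, 18 open.
An open branch gives a countermodel: q=F, r=T, s=F (unmentioned atoms arbitrary); under it the original formula is false.

Not valid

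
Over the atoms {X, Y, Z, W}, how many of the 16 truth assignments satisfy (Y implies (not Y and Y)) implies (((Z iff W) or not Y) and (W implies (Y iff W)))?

Initial set: {((Y implies (not Y and Y)) implies (((Z iff W) or not Y) and (W implies (Y iff W))))}.
((Y implies (not Y and Y)) implies (((Z iff W) or not Y) and (W implies (Y iff W)))): β-rule — branch into not (Y implies (not Y and Y))  //  (((Z iff W) or not Y) and (W implies (Y iff W))).
  branch 1 (add not (Y implies (not Y and Y))):
    not (Y implies (not Y and Y)): α-rule — add Y, not (not Y and Y).
    not (not Y and Y): β-rule — branch into not not Y  //  not Y.
      branch 1.1 (add not not Y):
        ○ open, literals {Y=1}.
      branch 1.2 (add not Y):
        × closes — contains both Y and not Y.
  branch 2 (add (((Z iff W) or not Y) and (W implies (Y iff W)))):
    (((Z iff W) or not Y) and (W implies (Y iff W))): α-rule — add ((Z iff W) or not Y), (W implies (Y iff W)).
    ((Z iff W) or not Y): β-rule — branch into (Z iff W)  //  not Y.
      branch 2.1 (add (Z iff W)):
        (W implies (Y iff W)): β-rule — branch into not W  //  (Y iff W).
          branch 2.1.1 (add not W):
            (Z iff W): β-rule — branch into Z, W  //  not Z, not W.
              branch 2.1.1.1 (add Z, W):
                × closes — contains both W and not W.
              branch 2.1.1.2 (add not Z, not W):
                ○ open, literals {W=0, Z=0}.
          branch 2.1.2 (add (Y iff W)):
            (Z iff W): β-rule — branch into Z, W  //  not Z, not W.
              branch 2.1.2.1 (add Z, W):
                (Y iff W): β-rule — branch into Y, W  //  not Y, not W.
                  branch 2.1.2.1.1 (add Y, W):
                    ○ open, literals {W=1, Y=1, Z=1}.
                  branch 2.1.2.1.2 (add not Y, not W):
                    × closes — contains both W and not W.
              branch 2.1.2.2 (add not Z, not W):
                (Y iff W): β-rule — branch into Y, W  //  not Y, not W.
                  branch 2.1.2.2.1 (add Y, W):
                    × closes — contains both W and not W.
                  branch 2.1.2.2.2 (add not Y, not W):
                    ○ open, literals {W=0, Y=0, Z=0}.
      branch 2.2 (add not Y):
        (W implies (Y iff W)): β-rule — branch into not W  //  (Y iff W).
          branch 2.2.1 (add not W):
            ○ open, literals {W=0, Y=0}.
          branch 2.2.2 (add (Y iff W)):
            (Y iff W): β-rule — branch into Y, W  //  not Y, not W.
              branch 2.2.2.1 (add Y, W):
                × closes — contains both Y and not Y.
              branch 2.2.2.2 (add not Y, not W):
                ○ open, literals {W=0, Y=0}.
5 branches closed, 6 open.
Each open branch fixes some atoms; the unmentioned ones are free. Counting distinct full assignments: branch {Y=1} (X, Z, W) contributes 8 new; branch {W=0, Z=0} (X, Y) contributes 2 new; branch {W=1, Y=1, Z=1} (X) contributes 0 new; branch {W=0, Y=0, Z=0} (X) contributes 0 new; branch {W=0, Y=0} (X, Z) contributes 2 new; branch {W=0, Y=0} (X, Z) contributes 0 new. Total: 12.

12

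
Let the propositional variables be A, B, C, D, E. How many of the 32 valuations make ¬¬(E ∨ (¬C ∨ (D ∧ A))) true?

Initial set: {T ¬¬(E ∨ (¬C ∨ (D ∧ A)))}.
T ¬¬(E ∨ (¬C ∨ (D ∧ A))): drop double negation, giving T (E ∨ (¬C ∨ (D ∧ A))).
T (E ∨ (¬C ∨ (D ∧ A))): β-rule — branch into T E  //  T (¬C ∨ (D ∧ A)).
  branch 1 (add T E):
    ○ open, literals {E=true}.
  branch 2 (add T (¬C ∨ (D ∧ A))):
    T (¬C ∨ (D ∧ A)): β-rule — branch into T ¬C  //  T (D ∧ A).
      branch 2.1 (add T ¬C):
        ○ open, literals {C=false}.
      branch 2.2 (add T (D ∧ A)):
        T (D ∧ A): α-rule — add T D, T A.
        ○ open, literals {A=true, D=true}.
0 branches closed, 3 open.
Each open branch fixes some atoms; the unmentioned ones are free. Counting distinct full assignments: branch {E=true} (A, B, C, D) contributes 16 new; branch {C=false} (A, B, D, E) contributes 8 new; branch {A=true, D=true} (B, C, E) contributes 2 new. Total: 26.

26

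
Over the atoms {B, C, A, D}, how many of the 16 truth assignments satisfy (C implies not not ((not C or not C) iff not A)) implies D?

Initial set: {T ((C implies not not ((not C or not C) iff not A)) implies D)}.
T ((C implies not not ((not C or not C) iff not A)) implies D): β-rule — branch into F (C implies not not ((not C or not C) iff not A))  //  T D.
  branch 1 (add F (C implies not not ((not C or not C) iff not A))):
    F (C implies not not ((not C or not C) iff not A)): α-rule — add T C, F not not ((not C or not C) iff not A).
    F not not ((not C or not C) iff not A): drop double negation, giving F ((not C or not C) iff not A).
    F ((not C or not C) iff not A): β-rule — branch into T (not C or not C), F not A  //  F (not C or not C), T not A.
      branch 1.1 (add T (not C or not C), F not A):
        T (not C or not C): β-rule — branch into T not C  //  T not C.
          branch 1.1.1 (add T not C):
            × closes — contains both C and not C.
          branch 1.1.2 (add T not C):
            × closes — contains both C and not C.
      branch 1.2 (add F (not C or not C), T not A):
        F (not C or not C): α-rule — add F not C, F not C.
        ○ open, literals {A=0, C=1}.
  branch 2 (add T D):
    ○ open, literals {D=1}.
2 branches closed, 2 open.
Each open branch fixes some atoms; the unmentioned ones are free. Counting distinct full assignments: branch {A=0, C=1} (B, D) contributes 4 new; branch {D=1} (B, C, A) contributes 6 new. Total: 10.

10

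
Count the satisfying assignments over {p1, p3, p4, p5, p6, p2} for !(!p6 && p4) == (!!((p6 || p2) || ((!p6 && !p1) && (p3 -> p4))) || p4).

42

Initial set: {(!(!p6 && p4) == (!!((p6 || p2) || ((!p6 && !p1) && (p3 -> p4))) || p4))}.
(!(!p6 && p4) == (!!((p6 || p2) || ((!p6 && !p1) && (p3 -> p4))) || p4)): β-rule — branch into !(!p6 && p4), (!!((p6 || p2) || ((!p6 && !p1) && (p3 -> p4))) || p4)  //  !!(!p6 && p4), !(!!((p6 || p2) || ((!p6 && !p1) && (p3 -> p4))) || p4).
  branch 1 (add !(!p6 && p4), (!!((p6 || p2) || ((!p6 && !p1) && (p3 -> p4))) || p4)):
    !(!p6 && p4): β-rule — branch into !!p6  //  !p4.
      branch 1.1 (add !!p6):
        (!!((p6 || p2) || ((!p6 && !p1) && (p3 -> p4))) || p4): β-rule — branch into !!((p6 || p2) || ((!p6 && !p1) && (p3 -> p4)))  //  p4.
          branch 1.1.1 (add !!((p6 || p2) || ((!p6 && !p1) && (p3 -> p4)))):
            !!((p6 || p2) || ((!p6 && !p1) && (p3 -> p4))): drop double negation, giving ((p6 || p2) || ((!p6 && !p1) && (p3 -> p4))).
            ((p6 || p2) || ((!p6 && !p1) && (p3 -> p4))): β-rule — branch into (p6 || p2)  //  ((!p6 && !p1) && (p3 -> p4)).
              branch 1.1.1.1 (add (p6 || p2)):
                (p6 || p2): β-rule — branch into p6  //  p2.
                  branch 1.1.1.1.1 (add p6):
                    ○ open, literals {p6=1}.
                  branch 1.1.1.1.2 (add p2):
                    ○ open, literals {p2=1, p6=1}.
              branch 1.1.1.2 (add ((!p6 && !p1) && (p3 -> p4))):
                ((!p6 && !p1) && (p3 -> p4)): α-rule — add (!p6 && !p1), (p3 -> p4).
                (!p6 && !p1): α-rule — add !p6, !p1.
                × closes — contains both p6 and !p6.
          branch 1.1.2 (add p4):
            ○ open, literals {p4=1, p6=1}.
      branch 1.2 (add !p4):
        (!!((p6 || p2) || ((!p6 && !p1) && (p3 -> p4))) || p4): β-rule — branch into !!((p6 || p2) || ((!p6 && !p1) && (p3 -> p4)))  //  p4.
          branch 1.2.1 (add !!((p6 || p2) || ((!p6 && !p1) && (p3 -> p4)))):
            !!((p6 || p2) || ((!p6 && !p1) && (p3 -> p4))): drop double negation, giving ((p6 || p2) || ((!p6 && !p1) && (p3 -> p4))).
            ((p6 || p2) || ((!p6 && !p1) && (p3 -> p4))): β-rule — branch into (p6 || p2)  //  ((!p6 && !p1) && (p3 -> p4)).
              branch 1.2.1.1 (add (p6 || p2)):
                (p6 || p2): β-rule — branch into p6  //  p2.
                  branch 1.2.1.1.1 (add p6):
                    ○ open, literals {p4=0, p6=1}.
                  branch 1.2.1.1.2 (add p2):
                    ○ open, literals {p2=1, p4=0}.
              branch 1.2.1.2 (add ((!p6 && !p1) && (p3 -> p4))):
                ((!p6 && !p1) && (p3 -> p4)): α-rule — add (!p6 && !p1), (p3 -> p4).
                (!p6 && !p1): α-rule — add !p6, !p1.
                (p3 -> p4): β-rule — branch into !p3  //  p4.
                  branch 1.2.1.2.1 (add !p3):
                    ○ open, literals {p1=0, p3=0, p4=0, p6=0}.
                  branch 1.2.1.2.2 (add p4):
                    × closes — contains both p4 and !p4.
          branch 1.2.2 (add p4):
            × closes — contains both p4 and !p4.
  branch 2 (add !!(!p6 && p4), !(!!((p6 || p2) || ((!p6 && !p1) && (p3 -> p4))) || p4)):
    !!(!p6 && p4): α-rule — add !p6, p4.
    !(!!((p6 || p2) || ((!p6 && !p1) && (p3 -> p4))) || p4): α-rule — add !!!((p6 || p2) || ((!p6 && !p1) && (p3 -> p4))), !p4.
    × closes — contains both p4 and !p4.
4 branches closed, 6 open.
Each open branch fixes some atoms; the unmentioned ones are free. Counting distinct full assignments: branch {p6=1} (p1, p3, p4, p5, p2) contributes 32 new; branch {p2=1, p6=1} (p1, p3, p4, p5) contributes 0 new; branch {p4=1, p6=1} (p1, p3, p5, p2) contributes 0 new; branch {p4=0, p6=1} (p1, p3, p5, p2) contributes 0 new; branch {p2=1, p4=0} (p1, p3, p5, p6) contributes 8 new; branch {p1=0, p3=0, p4=0, p6=0} (p5, p2) contributes 2 new. Total: 42.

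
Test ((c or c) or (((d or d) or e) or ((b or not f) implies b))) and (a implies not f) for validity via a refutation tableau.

Assume the negation and expand:
Initial set: {not (((c or c) or (((d or d) or e) or ((b or not f) implies b))) and (a implies not f))}.
not (((c or c) or (((d or d) or e) or ((b or not f) implies b))) and (a implies not f)): β-rule — branch into not ((c or c) or (((d or d) or e) or ((b or not f) implies b)))  //  not (a implies not f).
  branch 1 (add not ((c or c) or (((d or d) or e) or ((b or not f) implies b)))):
    not ((c or c) or (((d or d) or e) or ((b or not f) implies b))): α-rule — add not (c or c), not (((d or d) or e) or ((b or not f) implies b)).
    not (c or c): α-rule — add not c, not c.
    not (((d or d) or e) or ((b or not f) implies b)): α-rule — add not ((d or d) or e), not ((b or not f) implies b).
    not ((d or d) or e): α-rule — add not (d or d), not e.
    not ((b or not f) implies b): α-rule — add (b or not f), not b.
    not (d or d): α-rule — add not d, not d.
    (b or not f): β-rule — branch into b  //  not f.
      branch 1.1 (add b):
        × closes — contains both b and not b.
      branch 1.2 (add not f):
        ○ open, literals {b=F, c=F, d=F, e=F, f=F}.
  branch 2 (add not (a implies not f)):
    not (a implies not f): α-rule — add a, not not f.
    ○ open, literals {a=T, f=T}.
1 branch closed, 2 open.
An open branch gives a countermodel: b=F, c=F, d=F, e=F, f=F (unmentioned atoms arbitrary); under it the original formula is false.

Not valid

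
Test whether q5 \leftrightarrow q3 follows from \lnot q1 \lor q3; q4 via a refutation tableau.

Initial set: {T (\lnot q1 \lor q3); T q4; F (q5 \leftrightarrow q3)}.
T (\lnot q1 \lor q3): β-rule — branch into T \lnot q1  //  T q3.
  branch 1 (add T \lnot q1):
    F (q5 \leftrightarrow q3): β-rule — branch into T q5, F q3  //  F q5, T q3.
      branch 1.1 (add T q5, F q3):
        ○ open, literals {q1=F, q3=F, q4=T, q5=T}.
      branch 1.2 (add F q5, T q3):
        ○ open, literals {q1=F, q3=T, q4=T, q5=F}.
  branch 2 (add T q3):
    F (q5 \leftrightarrow q3): β-rule — branch into T q5, F q3  //  F q5, T q3.
      branch 2.1 (add T q5, F q3):
        × closes — contains both q3 and \lnot q3.
      branch 2.2 (add F q5, T q3):
        ○ open, literals {q3=T, q4=T, q5=F}.
1 branch closed, 3 open.
An open branch gives a countermodel: q1=F, q3=F, q4=T, q5=T (unmentioned atoms arbitrary); the premises hold there but the conclusion fails.

No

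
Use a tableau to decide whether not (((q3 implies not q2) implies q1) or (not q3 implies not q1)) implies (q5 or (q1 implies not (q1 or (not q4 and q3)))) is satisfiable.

Satisfiable

Initial set: {(not (((q3 implies not q2) implies q1) or (not q3 implies not q1)) implies (q5 or (q1 implies not (q1 or (not q4 and q3)))))}.
(not (((q3 implies not q2) implies q1) or (not q3 implies not q1)) implies (q5 or (q1 implies not (q1 or (not q4 and q3))))): β-rule — branch into not not (((q3 implies not q2) implies q1) or (not q3 implies not q1))  //  (q5 or (q1 implies not (q1 or (not q4 and q3)))).
  branch 1 (add not not (((q3 implies not q2) implies q1) or (not q3 implies not q1))):
    not not (((q3 implies not q2) implies q1) or (not q3 implies not q1)): β-rule — branch into ((q3 implies not q2) implies q1)  //  (not q3 implies not q1).
      branch 1.1 (add ((q3 implies not q2) implies q1)):
        ((q3 implies not q2) implies q1): β-rule — branch into not (q3 implies not q2)  //  q1.
          branch 1.1.1 (add not (q3 implies not q2)):
            not (q3 implies not q2): α-rule — add q3, not not q2.
            ○ open, literals {q2=1, q3=1}.
          branch 1.1.2 (add q1):
            ○ open, literals {q1=1}.
      branch 1.2 (add (not q3 implies not q1)):
        (not q3 implies not q1): β-rule — branch into not not q3  //  not q1.
          branch 1.2.1 (add not not q3):
            ○ open, literals {q3=1}.
          branch 1.2.2 (add not q1):
            ○ open, literals {q1=0}.
  branch 2 (add (q5 or (q1 implies not (q1 or (not q4 and q3))))):
    (q5 or (q1 implies not (q1 or (not q4 and q3)))): β-rule — branch into q5  //  (q1 implies not (q1 or (not q4 and q3))).
      branch 2.1 (add q5):
        ○ open, literals {q5=1}.
      branch 2.2 (add (q1 implies not (q1 or (not q4 and q3)))):
        (q1 implies not (q1 or (not q4 and q3))): β-rule — branch into not q1  //  not (q1 or (not q4 and q3)).
          branch 2.2.1 (add not q1):
            ○ open, literals {q1=0}.
          branch 2.2.2 (add not (q1 or (not q4 and q3))):
            not (q1 or (not q4 and q3)): α-rule — add not q1, not (not q4 and q3).
            not (not q4 and q3): β-rule — branch into not not q4  //  not q3.
              branch 2.2.2.1 (add not not q4):
                ○ open, literals {q1=0, q4=1}.
              branch 2.2.2.2 (add not q3):
                ○ open, literals {q1=0, q3=0}.
0 branches closed, 8 open.
An open branch gives a satisfying assignment: q2=1, q3=1.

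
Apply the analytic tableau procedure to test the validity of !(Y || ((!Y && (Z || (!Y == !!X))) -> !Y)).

Not valid

Assume the negation and expand:
Initial set: {F !(Y || ((!Y && (Z || (!Y == !!X))) -> !Y))}.
F !(Y || ((!Y && (Z || (!Y == !!X))) -> !Y)): β-rule — branch into T Y  //  T ((!Y && (Z || (!Y == !!X))) -> !Y).
  branch 1 (add T Y):
    ○ open, literals {Y=T}.
  branch 2 (add T ((!Y && (Z || (!Y == !!X))) -> !Y)):
    T ((!Y && (Z || (!Y == !!X))) -> !Y): β-rule — branch into F (!Y && (Z || (!Y == !!X)))  //  T !Y.
      branch 2.1 (add F (!Y && (Z || (!Y == !!X)))):
        F (!Y && (Z || (!Y == !!X))): β-rule — branch into F !Y  //  F (Z || (!Y == !!X)).
          branch 2.1.1 (add F !Y):
            ○ open, literals {Y=T}.
          branch 2.1.2 (add F (Z || (!Y == !!X))):
            F (Z || (!Y == !!X)): α-rule — add F Z, F (!Y == !!X).
            F (!Y == !!X): β-rule — branch into T !Y, F !!X  //  F !Y, T !!X.
              branch 2.1.2.1 (add T !Y, F !!X):
                F !!X: drop double negation, giving F X.
                ○ open, literals {X=F, Y=F, Z=F}.
              branch 2.1.2.2 (add F !Y, T !!X):
                T !!X: drop double negation, giving T X.
                ○ open, literals {X=T, Y=T, Z=F}.
      branch 2.2 (add T !Y):
        ○ open, literals {Y=F}.
0 branches closed, 5 open.
An open branch gives a countermodel: Y=T (unmentioned atoms arbitrary); under it the original formula is false.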